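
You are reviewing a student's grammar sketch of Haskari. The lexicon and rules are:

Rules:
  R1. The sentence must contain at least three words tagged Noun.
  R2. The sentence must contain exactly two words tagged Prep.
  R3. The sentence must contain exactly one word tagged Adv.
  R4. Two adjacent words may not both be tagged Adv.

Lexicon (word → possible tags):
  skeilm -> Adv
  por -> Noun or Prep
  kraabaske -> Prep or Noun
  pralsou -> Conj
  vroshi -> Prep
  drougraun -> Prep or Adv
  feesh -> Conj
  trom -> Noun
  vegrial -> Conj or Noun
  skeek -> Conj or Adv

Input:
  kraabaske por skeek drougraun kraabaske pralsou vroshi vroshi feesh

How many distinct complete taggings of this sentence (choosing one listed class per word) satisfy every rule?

Candidates per position — 1:kraabaske {Prep,Noun}; 2:por {Noun,Prep}; 3:skeek {Conj,Adv}; 4:drougraun {Prep,Adv}; 5:kraabaske {Prep,Noun}; 6:pralsou {Conj}; 7:vroshi {Prep}; 8:vroshi {Prep}; 9:feesh {Conj}.
There are 32 candidate sequences in total.
The sequences that satisfy every rule: Noun Noun Conj Adv Noun Conj Prep Prep Conj.
Count = 1.

1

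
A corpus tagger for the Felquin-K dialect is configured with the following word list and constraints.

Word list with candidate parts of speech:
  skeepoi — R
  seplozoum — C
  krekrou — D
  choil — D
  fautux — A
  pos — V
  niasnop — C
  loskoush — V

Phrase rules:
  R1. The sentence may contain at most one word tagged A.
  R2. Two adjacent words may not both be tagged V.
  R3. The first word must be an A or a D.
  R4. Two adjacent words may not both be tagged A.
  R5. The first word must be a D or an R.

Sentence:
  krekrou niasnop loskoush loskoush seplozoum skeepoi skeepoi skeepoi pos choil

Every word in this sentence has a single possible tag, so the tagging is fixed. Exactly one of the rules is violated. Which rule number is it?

Fixed tagging: D C V V C R R R V D.
Applying the rules: R1 pass, R2 fail, R3 pass, R4 pass, R5 pass.
Only rule 2 fails.

2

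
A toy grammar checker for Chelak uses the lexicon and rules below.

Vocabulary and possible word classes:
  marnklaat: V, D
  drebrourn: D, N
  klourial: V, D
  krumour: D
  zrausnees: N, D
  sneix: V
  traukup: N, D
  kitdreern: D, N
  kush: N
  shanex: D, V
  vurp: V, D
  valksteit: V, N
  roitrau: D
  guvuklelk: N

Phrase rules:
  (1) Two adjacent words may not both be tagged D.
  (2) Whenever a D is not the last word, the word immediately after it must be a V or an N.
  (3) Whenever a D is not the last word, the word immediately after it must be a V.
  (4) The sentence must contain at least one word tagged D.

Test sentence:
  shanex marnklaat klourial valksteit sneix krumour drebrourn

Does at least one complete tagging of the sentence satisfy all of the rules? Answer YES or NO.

Candidates per position — 1:shanex {D,V}; 2:marnklaat {V,D}; 3:klourial {V,D}; 4:valksteit {V,N}; 5:sneix {V}; 6:krumour {D}; 7:drebrourn {D,N}.
Rule 3 cannot be satisfied by any choice of tags from the lexicon.
So there is no consistent tagging.

NO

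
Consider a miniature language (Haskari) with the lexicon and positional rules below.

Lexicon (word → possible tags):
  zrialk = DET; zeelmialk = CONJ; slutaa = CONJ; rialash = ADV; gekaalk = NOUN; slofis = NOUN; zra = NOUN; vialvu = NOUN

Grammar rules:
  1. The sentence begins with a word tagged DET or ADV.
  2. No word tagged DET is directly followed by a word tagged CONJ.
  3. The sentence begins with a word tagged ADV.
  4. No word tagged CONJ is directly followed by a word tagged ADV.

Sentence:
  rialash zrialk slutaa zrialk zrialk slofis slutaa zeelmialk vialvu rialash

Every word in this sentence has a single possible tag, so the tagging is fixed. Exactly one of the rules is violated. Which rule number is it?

Fixed tagging: ADV DET CONJ DET DET NOUN CONJ CONJ NOUN ADV.
Checking each rule: R1 ok, R2 fails, R3 ok, R4 ok.
Only rule 2 fails.

2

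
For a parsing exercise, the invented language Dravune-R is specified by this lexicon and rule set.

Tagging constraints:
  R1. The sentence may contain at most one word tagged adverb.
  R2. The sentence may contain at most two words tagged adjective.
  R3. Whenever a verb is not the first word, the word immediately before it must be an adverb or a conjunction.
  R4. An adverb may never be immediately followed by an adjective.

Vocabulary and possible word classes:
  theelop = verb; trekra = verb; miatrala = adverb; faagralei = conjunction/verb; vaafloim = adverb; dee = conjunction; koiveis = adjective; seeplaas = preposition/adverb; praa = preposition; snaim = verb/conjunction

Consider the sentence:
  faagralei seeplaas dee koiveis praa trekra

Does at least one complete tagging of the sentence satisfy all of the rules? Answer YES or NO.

NO

Candidates per position — 1:faagralei {conjunction,verb}; 2:seeplaas {preposition,adverb}; 3:dee {conjunction}; 4:koiveis {adjective}; 5:praa {preposition}; 6:trekra {verb}.
Rule 3 cannot be satisfied by any choice of tags from the lexicon.
So there is no consistent tagging.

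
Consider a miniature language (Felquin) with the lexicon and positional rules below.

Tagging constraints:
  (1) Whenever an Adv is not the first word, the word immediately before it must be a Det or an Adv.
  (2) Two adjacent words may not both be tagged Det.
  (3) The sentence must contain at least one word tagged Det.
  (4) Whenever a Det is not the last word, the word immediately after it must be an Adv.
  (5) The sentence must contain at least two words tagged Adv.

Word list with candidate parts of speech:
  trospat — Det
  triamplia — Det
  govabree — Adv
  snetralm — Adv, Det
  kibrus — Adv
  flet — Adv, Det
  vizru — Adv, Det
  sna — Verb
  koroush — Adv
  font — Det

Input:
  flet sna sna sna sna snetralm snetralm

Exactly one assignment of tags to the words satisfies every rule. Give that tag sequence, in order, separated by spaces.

Adv Verb Verb Verb Verb Det Adv

Candidates per position — 1:flet {Adv,Det}; 2:sna {Verb}; 3:sna {Verb}; 4:sna {Verb}; 5:sna {Verb}; 6:snetralm {Adv,Det}; 7:snetralm {Adv,Det}.
Position 1: Det is ruled out by rule 4; that leaves Adv.
Position 6: Adv is ruled out by rule 1; that leaves Det.
Position 7: Det is ruled out by rule 2; that leaves Adv.
The only consistent sequence is: Adv Verb Verb Verb Verb Det Adv.
Rule-by-rule: rule 1 ✓; rule 2 ✓; rule 3 ✓; rule 4 ✓; rule 5 ✓.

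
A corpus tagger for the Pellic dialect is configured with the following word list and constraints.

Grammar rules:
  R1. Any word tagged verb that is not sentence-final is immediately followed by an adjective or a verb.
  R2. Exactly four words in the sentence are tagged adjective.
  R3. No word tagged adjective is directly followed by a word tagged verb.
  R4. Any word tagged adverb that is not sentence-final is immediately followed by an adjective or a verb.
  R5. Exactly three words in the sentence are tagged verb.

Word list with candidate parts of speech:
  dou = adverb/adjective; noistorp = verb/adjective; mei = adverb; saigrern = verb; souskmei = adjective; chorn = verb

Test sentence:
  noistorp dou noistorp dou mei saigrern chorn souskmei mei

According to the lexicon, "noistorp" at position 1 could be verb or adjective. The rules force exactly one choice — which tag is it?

Candidates per position — 1:noistorp {verb,adjective}; 2:dou {adverb,adjective}; 3:noistorp {verb,adjective}; 4:dou {adverb,adjective}; 5:mei {adverb}; 6:saigrern {verb}; 7:chorn {verb}; 8:souskmei {adjective}; 9:mei {adverb}.
Position 4: tagging it adverb would leave rule 4 unsatisfiable, so it must be adjective.
Position 1: the remaining choice is settled jointly with positions 2, 3 — only verb at position 1 is part of a tagging that satisfies every rule.
The unique satisfying tagging is: verb adjective adjective adjective adverb verb verb adjective adverb.
Check: rule 1 holds; rule 2 holds; rule 3 holds; rule 4 holds; rule 5 holds.

verb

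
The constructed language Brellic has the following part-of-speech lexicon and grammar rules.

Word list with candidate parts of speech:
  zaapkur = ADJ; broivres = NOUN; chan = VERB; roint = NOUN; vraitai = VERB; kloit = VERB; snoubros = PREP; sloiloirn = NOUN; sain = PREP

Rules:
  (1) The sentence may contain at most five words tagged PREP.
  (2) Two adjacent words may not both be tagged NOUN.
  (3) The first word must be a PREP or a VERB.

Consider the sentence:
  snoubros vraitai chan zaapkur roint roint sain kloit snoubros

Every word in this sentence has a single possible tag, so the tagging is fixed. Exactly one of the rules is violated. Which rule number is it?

2

Fixed tagging: PREP VERB VERB ADJ NOUN NOUN PREP VERB PREP.
Applying the rules: R1 ✓, R2 ✗, R3 ✓.
Only rule 2 fails.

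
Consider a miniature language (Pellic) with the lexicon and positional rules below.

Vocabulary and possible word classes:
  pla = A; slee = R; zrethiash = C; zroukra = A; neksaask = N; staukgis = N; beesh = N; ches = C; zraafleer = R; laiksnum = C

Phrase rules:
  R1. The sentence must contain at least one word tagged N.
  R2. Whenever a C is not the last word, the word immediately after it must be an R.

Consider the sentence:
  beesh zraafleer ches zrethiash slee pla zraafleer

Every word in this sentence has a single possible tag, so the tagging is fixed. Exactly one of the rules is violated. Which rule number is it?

2

Fixed tagging: N R C C R A R.
Checking each rule: R1 ok, R2 fails.
Only rule 2 fails.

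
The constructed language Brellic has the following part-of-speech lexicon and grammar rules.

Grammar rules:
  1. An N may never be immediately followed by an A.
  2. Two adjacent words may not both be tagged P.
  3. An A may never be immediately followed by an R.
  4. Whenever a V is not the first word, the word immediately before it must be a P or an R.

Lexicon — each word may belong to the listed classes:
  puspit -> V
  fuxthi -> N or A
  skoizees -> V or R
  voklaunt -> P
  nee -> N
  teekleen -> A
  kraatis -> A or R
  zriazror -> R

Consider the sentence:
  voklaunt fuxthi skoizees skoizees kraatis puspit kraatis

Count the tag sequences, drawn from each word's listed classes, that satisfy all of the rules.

4

Candidates per position — 1:voklaunt {P}; 2:fuxthi {N,A}; 3:skoizees {V,R}; 4:skoizees {V,R}; 5:kraatis {A,R}; 6:puspit {V}; 7:kraatis {A,R}.
There are 32 candidate sequences in total.
The sequences that satisfy every rule: P N R V R V A; P N R V R V R; P N R R R V A; P N R R R V R.
Count = 4.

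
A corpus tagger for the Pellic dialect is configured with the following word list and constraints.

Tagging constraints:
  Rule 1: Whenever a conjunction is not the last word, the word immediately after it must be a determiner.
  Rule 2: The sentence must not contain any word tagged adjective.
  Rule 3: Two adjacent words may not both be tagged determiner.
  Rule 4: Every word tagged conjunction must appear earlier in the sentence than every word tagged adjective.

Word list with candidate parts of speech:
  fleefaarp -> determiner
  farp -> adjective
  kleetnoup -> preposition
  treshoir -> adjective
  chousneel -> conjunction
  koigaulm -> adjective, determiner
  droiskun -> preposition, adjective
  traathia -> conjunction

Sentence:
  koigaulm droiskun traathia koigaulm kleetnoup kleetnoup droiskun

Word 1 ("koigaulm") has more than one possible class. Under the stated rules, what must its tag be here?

determiner

Candidates per position — 1:koigaulm {adjective,determiner}; 2:droiskun {preposition,adjective}; 3:traathia {conjunction}; 4:koigaulm {adjective,determiner}; 5:kleetnoup {preposition}; 6:kleetnoup {preposition}; 7:droiskun {preposition,adjective}.
Position 1: adjective is ruled out by rule 2; that leaves determiner.
Position 2: adjective is ruled out by rule 2; that leaves preposition.
Position 4: adjective is ruled out by rule 1; that leaves determiner.
Position 7: adjective is ruled out by rule 2; that leaves preposition.
So the tagging must be: determiner preposition conjunction determiner preposition preposition preposition.
Check: rule 1 ✓; rule 2 ✓; rule 3 ✓; rule 4 ✓.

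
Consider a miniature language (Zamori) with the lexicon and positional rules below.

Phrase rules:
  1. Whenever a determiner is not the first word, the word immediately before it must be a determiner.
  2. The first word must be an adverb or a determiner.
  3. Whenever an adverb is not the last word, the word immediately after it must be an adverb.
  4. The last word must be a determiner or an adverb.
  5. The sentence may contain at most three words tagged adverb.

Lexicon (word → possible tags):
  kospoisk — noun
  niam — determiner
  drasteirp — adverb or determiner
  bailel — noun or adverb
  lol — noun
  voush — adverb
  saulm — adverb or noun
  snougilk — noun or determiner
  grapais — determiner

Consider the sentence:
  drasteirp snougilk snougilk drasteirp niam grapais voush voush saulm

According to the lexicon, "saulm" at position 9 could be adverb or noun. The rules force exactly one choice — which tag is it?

adverb

Candidates per position — 1:drasteirp {adverb,determiner}; 2:snougilk {noun,determiner}; 3:snougilk {noun,determiner}; 4:drasteirp {adverb,determiner}; 5:niam {determiner}; 6:grapais {determiner}; 7:voush {adverb}; 8:voush {adverb}; 9:saulm {adverb,noun}.
Position 1: tagging it adverb would leave rule 1 unsatisfiable, so it must be determiner.
Position 2: tagging it noun would leave rule 1 unsatisfiable, so it must be determiner.
Position 3: tagging it noun would leave rule 1 unsatisfiable, so it must be determiner.
Position 4: tagging it adverb would leave rule 1 unsatisfiable, so it must be determiner.
Position 9: tagging it noun would leave rule 3 unsatisfiable, so it must be adverb.
The only consistent sequence is: determiner determiner determiner determiner determiner determiner adverb adverb adverb.
Checking: rule 1 satisfied; rule 2 satisfied; rule 3 satisfied; rule 4 satisfied; rule 5 satisfied.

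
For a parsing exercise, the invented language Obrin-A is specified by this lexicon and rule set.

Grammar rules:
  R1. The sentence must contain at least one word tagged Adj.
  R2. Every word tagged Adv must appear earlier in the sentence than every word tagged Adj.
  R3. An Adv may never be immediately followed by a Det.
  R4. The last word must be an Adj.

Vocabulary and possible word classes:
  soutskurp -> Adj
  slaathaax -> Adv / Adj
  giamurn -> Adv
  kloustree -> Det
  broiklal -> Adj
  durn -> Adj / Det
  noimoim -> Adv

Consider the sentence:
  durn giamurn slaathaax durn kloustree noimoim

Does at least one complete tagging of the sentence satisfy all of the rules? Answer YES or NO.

Candidates per position — 1:durn {Adj,Det}; 2:giamurn {Adv}; 3:slaathaax {Adv,Adj}; 4:durn {Adj,Det}; 5:kloustree {Det}; 6:noimoim {Adv}.
Rule 4 cannot be satisfied by any choice of tags from the lexicon.
So there is no consistent tagging.

NO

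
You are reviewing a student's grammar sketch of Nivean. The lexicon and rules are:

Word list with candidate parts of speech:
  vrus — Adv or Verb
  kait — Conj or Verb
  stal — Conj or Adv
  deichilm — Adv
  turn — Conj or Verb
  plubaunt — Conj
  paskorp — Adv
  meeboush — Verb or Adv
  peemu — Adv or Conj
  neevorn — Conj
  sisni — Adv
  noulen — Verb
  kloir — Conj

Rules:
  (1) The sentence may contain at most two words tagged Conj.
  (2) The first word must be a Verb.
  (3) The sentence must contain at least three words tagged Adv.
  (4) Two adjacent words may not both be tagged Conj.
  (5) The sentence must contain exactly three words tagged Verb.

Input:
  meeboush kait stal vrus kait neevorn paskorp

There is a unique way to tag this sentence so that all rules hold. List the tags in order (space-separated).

Verb Verb Adv Adv Verb Conj Adv

Candidates per position — 1:meeboush {Verb,Adv}; 2:kait {Conj,Verb}; 3:stal {Conj,Adv}; 4:vrus {Adv,Verb}; 5:kait {Conj,Verb}; 6:neevorn {Conj}; 7:paskorp {Adv}.
Position 1: tagging it Adv would leave rule 2 unsatisfiable, so it must be Verb.
Position 3: tagging it Conj would leave rule 3 unsatisfiable, so it must be Adv.
Position 4: tagging it Verb would leave rule 3 unsatisfiable, so it must be Adv.
Position 5: tagging it Conj would leave rule 4 unsatisfiable, so it must be Verb.
Position 2: tagging it Conj would leave rule 5 unsatisfiable, so it must be Verb.
So the tagging must be: Verb Verb Adv Adv Verb Conj Adv.
Verifying each rule — rule 1 holds; rule 2 holds; rule 3 holds; rule 4 holds; rule 5 holds.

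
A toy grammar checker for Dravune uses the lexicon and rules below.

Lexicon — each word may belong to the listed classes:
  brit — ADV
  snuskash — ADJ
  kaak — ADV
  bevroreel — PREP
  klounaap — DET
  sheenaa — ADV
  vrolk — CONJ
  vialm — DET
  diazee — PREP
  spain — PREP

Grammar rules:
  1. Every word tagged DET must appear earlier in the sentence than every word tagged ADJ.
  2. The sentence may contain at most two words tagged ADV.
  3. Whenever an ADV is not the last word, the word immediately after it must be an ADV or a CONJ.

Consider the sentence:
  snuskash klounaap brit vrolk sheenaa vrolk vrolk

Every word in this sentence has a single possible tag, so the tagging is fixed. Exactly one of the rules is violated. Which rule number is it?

1

Fixed tagging: ADJ DET ADV CONJ ADV CONJ CONJ.
Checking each rule: R1 ✗, R2 ✓, R3 ✓.
Only rule 1 fails.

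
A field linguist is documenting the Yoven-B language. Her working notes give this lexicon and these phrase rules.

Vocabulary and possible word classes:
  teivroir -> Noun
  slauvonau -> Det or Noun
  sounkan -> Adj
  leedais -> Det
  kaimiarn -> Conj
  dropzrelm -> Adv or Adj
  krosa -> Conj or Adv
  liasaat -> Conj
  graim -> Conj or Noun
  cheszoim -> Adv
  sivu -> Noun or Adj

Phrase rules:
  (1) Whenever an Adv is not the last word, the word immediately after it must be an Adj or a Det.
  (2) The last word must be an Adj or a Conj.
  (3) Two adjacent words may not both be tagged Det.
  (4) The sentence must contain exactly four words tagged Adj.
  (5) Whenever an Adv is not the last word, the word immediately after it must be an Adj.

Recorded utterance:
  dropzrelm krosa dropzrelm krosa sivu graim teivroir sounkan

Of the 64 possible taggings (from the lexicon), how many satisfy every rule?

Candidates per position — 1:dropzrelm {Adv,Adj}; 2:krosa {Conj,Adv}; 3:dropzrelm {Adv,Adj}; 4:krosa {Conj,Adv}; 5:sivu {Noun,Adj}; 6:graim {Conj,Noun}; 7:teivroir {Noun}; 8:sounkan {Adj}.
There are 64 candidate sequences in total.
Checking each against the rules leaves 8 sequences.
Count = 8.

8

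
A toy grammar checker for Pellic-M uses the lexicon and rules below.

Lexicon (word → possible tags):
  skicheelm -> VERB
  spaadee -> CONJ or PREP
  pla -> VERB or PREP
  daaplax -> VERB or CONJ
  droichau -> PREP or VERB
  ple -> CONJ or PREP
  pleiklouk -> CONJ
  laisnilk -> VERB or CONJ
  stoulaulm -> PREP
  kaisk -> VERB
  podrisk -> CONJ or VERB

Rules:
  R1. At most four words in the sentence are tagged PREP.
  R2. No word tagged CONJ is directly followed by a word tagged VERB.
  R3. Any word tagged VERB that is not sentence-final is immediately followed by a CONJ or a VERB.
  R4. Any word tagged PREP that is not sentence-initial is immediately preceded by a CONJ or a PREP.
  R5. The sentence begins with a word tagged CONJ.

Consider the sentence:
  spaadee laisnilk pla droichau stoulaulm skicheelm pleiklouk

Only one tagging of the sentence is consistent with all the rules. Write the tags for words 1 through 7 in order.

Candidates per position — 1:spaadee {CONJ,PREP}; 2:laisnilk {VERB,CONJ}; 3:pla {VERB,PREP}; 4:droichau {PREP,VERB}; 5:stoulaulm {PREP}; 6:skicheelm {VERB}; 7:pleiklouk {CONJ}.
Word 1 cannot be PREP — rule 5 would then fail for every completion. It is CONJ.
Word 2 cannot be VERB — rule 2 would then fail for every completion. It is CONJ.
Word 3 cannot be VERB — rule 2 would then fail for every completion. It is PREP.
Word 4 cannot be VERB — rule 3 would then fail for every completion. It is PREP.
That leaves exactly one tagging: CONJ CONJ PREP PREP PREP VERB CONJ.
Checking: rule 1 satisfied; rule 2 satisfied; rule 3 satisfied; rule 4 satisfied; rule 5 satisfied.

CONJ CONJ PREP PREP PREP VERB CONJ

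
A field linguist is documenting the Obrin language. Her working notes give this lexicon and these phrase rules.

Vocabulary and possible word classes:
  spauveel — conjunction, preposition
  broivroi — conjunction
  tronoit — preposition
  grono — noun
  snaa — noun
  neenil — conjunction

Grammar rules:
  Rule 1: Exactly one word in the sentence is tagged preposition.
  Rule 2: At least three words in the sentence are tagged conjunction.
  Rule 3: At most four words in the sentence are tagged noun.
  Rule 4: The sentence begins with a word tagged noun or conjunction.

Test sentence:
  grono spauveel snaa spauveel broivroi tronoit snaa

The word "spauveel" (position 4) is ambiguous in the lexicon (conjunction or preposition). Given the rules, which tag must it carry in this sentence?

Candidates per position — 1:grono {noun}; 2:spauveel {conjunction,preposition}; 3:snaa {noun}; 4:spauveel {conjunction,preposition}; 5:broivroi {conjunction}; 6:tronoit {preposition}; 7:snaa {noun}.
If word 2 were preposition, no tagging could satisfy rule 1; so word 2 is conjunction.
If word 4 were preposition, no tagging could satisfy rule 1; so word 4 is conjunction.
The only consistent sequence is: noun conjunction noun conjunction conjunction preposition noun.
Verifying each rule — rule 1 ✓; rule 2 ✓; rule 3 ✓; rule 4 ✓.

conjunction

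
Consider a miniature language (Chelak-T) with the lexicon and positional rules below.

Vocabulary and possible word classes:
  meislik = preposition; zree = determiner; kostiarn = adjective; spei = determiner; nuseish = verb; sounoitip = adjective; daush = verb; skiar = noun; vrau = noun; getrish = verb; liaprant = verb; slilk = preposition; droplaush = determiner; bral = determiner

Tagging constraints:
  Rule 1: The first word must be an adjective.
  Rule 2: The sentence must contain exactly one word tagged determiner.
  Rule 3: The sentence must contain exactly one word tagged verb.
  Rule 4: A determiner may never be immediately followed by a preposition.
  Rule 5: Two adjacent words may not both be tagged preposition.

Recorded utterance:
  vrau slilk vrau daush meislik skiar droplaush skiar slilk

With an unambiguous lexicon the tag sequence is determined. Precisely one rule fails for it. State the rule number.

Fixed tagging: noun preposition noun verb preposition noun determiner noun preposition.
Checking each rule: R1 fails, R2 ok, R3 ok, R4 ok, R5 ok.
Only rule 1 fails.

1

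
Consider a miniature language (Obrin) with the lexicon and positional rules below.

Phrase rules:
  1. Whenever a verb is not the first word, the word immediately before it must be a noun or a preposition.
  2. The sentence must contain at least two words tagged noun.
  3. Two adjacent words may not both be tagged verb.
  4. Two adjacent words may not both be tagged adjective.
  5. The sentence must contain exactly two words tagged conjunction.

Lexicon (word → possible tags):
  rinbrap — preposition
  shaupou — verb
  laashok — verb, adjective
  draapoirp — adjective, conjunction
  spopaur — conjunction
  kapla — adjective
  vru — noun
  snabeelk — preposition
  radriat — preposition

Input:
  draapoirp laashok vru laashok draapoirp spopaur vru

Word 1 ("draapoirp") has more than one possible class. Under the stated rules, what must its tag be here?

conjunction

Candidates per position — 1:draapoirp {adjective,conjunction}; 2:laashok {verb,adjective}; 3:vru {noun}; 4:laashok {verb,adjective}; 5:draapoirp {adjective,conjunction}; 6:spopaur {conjunction}; 7:vru {noun}.
At position 2, choosing verb makes rule 1 impossible to satisfy; hence adjective.
At position 1, choosing adjective makes rule 4 impossible to satisfy; hence conjunction.
At position 5, choosing conjunction makes rule 5 impossible to satisfy; hence adjective.
At position 4, choosing adjective makes rule 4 impossible to satisfy; hence verb.
The only consistent sequence is: conjunction adjective noun verb adjective conjunction noun.
Verifying each rule — rule 1 ok; rule 2 ok; rule 3 ok; rule 4 ok; rule 5 ok.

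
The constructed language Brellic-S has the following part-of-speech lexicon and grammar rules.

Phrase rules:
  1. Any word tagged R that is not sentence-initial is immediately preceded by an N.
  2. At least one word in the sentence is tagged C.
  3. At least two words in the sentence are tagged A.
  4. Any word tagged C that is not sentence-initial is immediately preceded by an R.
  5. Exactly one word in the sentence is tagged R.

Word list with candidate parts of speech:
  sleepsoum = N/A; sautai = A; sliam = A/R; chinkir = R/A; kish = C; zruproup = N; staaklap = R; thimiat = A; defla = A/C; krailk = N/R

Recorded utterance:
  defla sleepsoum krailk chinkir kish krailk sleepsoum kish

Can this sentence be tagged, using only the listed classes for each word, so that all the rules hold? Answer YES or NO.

NO

Candidates per position — 1:defla {A,C}; 2:sleepsoum {N,A}; 3:krailk {N,R}; 4:chinkir {R,A}; 5:kish {C}; 6:krailk {N,R}; 7:sleepsoum {N,A}; 8:kish {C}.
Rule 4 cannot be satisfied by any choice of tags from the lexicon.
So there is no consistent tagging.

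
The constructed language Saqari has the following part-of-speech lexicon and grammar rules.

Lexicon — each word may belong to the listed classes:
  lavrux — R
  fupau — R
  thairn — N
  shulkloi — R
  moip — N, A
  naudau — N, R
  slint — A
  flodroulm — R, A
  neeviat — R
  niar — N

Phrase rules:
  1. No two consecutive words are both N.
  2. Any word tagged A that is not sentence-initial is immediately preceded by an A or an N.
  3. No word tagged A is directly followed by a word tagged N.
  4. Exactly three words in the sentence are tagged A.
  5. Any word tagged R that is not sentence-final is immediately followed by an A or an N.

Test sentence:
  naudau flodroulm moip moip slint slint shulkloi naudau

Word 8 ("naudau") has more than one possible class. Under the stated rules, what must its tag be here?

N

Candidates per position — 1:naudau {N,R}; 2:flodroulm {R,A}; 3:moip {N,A}; 4:moip {N,A}; 5:slint {A}; 6:slint {A}; 7:shulkloi {R}; 8:naudau {N,R}.
At position 8, choosing R makes rule 5 impossible to satisfy; hence N.
The remaining ambiguous positions (1, 2, 3, 4) are resolved jointly — only one combination satisfies every rule.
So the tagging must be: N R N A A A R N.
Verifying each rule — rule 1 holds; rule 2 holds; rule 3 holds; rule 4 holds; rule 5 holds.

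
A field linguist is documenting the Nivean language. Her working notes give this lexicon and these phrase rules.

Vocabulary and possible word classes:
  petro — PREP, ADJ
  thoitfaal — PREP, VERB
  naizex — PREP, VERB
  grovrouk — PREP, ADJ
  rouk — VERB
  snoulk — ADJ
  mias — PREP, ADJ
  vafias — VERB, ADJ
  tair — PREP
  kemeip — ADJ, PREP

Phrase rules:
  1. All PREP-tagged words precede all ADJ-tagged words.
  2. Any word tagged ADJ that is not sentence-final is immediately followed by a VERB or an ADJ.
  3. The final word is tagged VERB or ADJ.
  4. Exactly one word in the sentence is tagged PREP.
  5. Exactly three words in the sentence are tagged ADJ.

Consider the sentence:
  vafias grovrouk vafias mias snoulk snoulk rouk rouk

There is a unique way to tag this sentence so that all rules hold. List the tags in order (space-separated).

VERB PREP VERB ADJ ADJ ADJ VERB VERB

Candidates per position — 1:vafias {VERB,ADJ}; 2:grovrouk {PREP,ADJ}; 3:vafias {VERB,ADJ}; 4:mias {PREP,ADJ}; 5:snoulk {ADJ}; 6:snoulk {ADJ}; 7:rouk {VERB}; 8:rouk {VERB}.
The remaining ambiguous positions (1, 2, 3, 4) are resolved jointly — only one combination satisfies every rule.
The only consistent sequence is: VERB PREP VERB ADJ ADJ ADJ VERB VERB.
Verifying each rule — rule 1 ok; rule 2 ok; rule 3 ok; rule 4 ok; rule 5 ok.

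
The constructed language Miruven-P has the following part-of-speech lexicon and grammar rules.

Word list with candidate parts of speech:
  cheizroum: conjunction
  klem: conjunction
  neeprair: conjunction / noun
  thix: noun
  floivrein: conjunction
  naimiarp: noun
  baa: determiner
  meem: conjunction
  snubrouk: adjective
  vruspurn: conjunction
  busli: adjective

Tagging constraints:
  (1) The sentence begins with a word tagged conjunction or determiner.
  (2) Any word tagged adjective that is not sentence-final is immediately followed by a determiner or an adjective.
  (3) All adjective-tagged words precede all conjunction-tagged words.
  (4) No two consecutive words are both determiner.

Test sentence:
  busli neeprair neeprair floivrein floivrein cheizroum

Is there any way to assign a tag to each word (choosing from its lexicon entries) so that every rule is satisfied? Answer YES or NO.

NO

Candidates per position — 1:busli {adjective}; 2:neeprair {conjunction,noun}; 3:neeprair {conjunction,noun}; 4:floivrein {conjunction}; 5:floivrein {conjunction}; 6:cheizroum {conjunction}.
Rule 1 cannot be satisfied by any choice of tags from the lexicon.
So there is no consistent tagging.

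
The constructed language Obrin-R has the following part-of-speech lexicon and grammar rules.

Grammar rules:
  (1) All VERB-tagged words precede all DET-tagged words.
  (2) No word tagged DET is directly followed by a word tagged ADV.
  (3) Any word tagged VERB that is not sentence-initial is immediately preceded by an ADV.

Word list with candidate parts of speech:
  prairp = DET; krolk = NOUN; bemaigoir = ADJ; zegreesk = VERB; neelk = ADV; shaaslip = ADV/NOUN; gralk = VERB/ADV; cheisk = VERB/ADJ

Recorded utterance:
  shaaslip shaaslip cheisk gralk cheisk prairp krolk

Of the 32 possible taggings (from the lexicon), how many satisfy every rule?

Candidates per position — 1:shaaslip {ADV,NOUN}; 2:shaaslip {ADV,NOUN}; 3:cheisk {VERB,ADJ}; 4:gralk {VERB,ADV}; 5:cheisk {VERB,ADJ}; 6:prairp {DET}; 7:krolk {NOUN}.
There are 32 candidate sequences in total.
Checking each against the rules leaves 12 sequences.
Count = 12.

12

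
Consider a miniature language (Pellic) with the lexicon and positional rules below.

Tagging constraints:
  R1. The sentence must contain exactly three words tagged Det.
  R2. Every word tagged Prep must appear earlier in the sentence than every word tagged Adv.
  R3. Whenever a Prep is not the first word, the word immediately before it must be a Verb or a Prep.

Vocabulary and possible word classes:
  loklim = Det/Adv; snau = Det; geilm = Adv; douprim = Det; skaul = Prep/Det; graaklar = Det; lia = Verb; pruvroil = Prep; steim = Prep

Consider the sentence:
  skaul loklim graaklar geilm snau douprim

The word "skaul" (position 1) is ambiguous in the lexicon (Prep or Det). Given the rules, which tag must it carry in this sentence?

Candidates per position — 1:skaul {Prep,Det}; 2:loklim {Det,Adv}; 3:graaklar {Det}; 4:geilm {Adv}; 5:snau {Det}; 6:douprim {Det}.
Word 1 cannot be Det — rule 1 would then fail for every completion. It is Prep.
Word 2 cannot be Det — rule 1 would then fail for every completion. It is Adv.
The unique satisfying tagging is: Prep Adv Det Adv Det Det.
Check: rule 1 ok; rule 2 ok; rule 3 ok.

Prep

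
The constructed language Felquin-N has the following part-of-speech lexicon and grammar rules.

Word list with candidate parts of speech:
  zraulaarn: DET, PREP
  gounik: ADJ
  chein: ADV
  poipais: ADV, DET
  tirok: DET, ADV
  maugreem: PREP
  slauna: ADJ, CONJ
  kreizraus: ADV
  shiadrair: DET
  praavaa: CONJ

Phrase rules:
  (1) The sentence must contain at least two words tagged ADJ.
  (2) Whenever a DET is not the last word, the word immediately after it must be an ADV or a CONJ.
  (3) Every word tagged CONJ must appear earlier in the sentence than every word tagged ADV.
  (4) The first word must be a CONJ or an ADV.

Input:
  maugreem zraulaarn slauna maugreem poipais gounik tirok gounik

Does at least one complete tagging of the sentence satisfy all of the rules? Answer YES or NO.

NO

Candidates per position — 1:maugreem {PREP}; 2:zraulaarn {DET,PREP}; 3:slauna {ADJ,CONJ}; 4:maugreem {PREP}; 5:poipais {ADV,DET}; 6:gounik {ADJ}; 7:tirok {DET,ADV}; 8:gounik {ADJ}.
Rule 4 cannot be satisfied by any choice of tags from the lexicon.
So there is no consistent tagging.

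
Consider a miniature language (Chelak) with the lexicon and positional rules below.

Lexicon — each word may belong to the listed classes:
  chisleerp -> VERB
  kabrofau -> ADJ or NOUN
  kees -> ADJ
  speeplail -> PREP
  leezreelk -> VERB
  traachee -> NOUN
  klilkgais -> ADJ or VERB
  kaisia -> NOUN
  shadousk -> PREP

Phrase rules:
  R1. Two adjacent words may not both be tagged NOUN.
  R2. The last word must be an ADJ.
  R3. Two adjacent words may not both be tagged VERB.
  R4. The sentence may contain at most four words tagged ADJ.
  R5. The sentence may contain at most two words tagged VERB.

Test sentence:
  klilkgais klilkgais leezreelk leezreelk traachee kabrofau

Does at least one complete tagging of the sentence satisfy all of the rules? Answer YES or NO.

Candidates per position — 1:klilkgais {ADJ,VERB}; 2:klilkgais {ADJ,VERB}; 3:leezreelk {VERB}; 4:leezreelk {VERB}; 5:traachee {NOUN}; 6:kabrofau {ADJ,NOUN}.
Rule 3 cannot be satisfied by any choice of tags from the lexicon.
So there is no consistent tagging.

NO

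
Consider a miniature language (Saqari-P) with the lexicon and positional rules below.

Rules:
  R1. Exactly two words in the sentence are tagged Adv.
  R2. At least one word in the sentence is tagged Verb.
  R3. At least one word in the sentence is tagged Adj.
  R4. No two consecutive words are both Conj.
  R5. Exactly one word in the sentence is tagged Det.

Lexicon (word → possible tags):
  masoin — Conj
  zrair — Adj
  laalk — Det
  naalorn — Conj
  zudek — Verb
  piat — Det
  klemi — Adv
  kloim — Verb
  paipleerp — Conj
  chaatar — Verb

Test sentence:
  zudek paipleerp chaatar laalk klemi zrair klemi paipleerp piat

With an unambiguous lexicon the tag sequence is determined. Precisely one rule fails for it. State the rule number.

Fixed tagging: Verb Conj Verb Det Adv Adj Adv Conj Det.
Checking each rule: R1 holds, R2 holds, R3 holds, R4 holds, R5 violated.
Only rule 5 fails.

5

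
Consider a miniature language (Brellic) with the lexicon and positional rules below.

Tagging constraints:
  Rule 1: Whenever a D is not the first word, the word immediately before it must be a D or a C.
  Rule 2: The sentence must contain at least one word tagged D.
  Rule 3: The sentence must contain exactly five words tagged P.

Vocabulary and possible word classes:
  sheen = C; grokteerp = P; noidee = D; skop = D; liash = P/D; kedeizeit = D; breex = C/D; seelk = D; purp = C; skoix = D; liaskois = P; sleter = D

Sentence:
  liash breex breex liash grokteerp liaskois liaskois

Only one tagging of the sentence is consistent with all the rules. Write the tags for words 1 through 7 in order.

P C D P P P P

Candidates per position — 1:liash {P,D}; 2:breex {C,D}; 3:breex {C,D}; 4:liash {P,D}; 5:grokteerp {P}; 6:liaskois {P}; 7:liaskois {P}.
If word 1 were D, no tagging could satisfy rule 3; so word 1 is P.
If word 2 were D, no tagging could satisfy rule 1; so word 2 is C.
If word 4 were D, no tagging could satisfy rule 3; so word 4 is P.
If word 3 were C, no tagging could satisfy rule 2; so word 3 is D.
The only consistent sequence is: P C D P P P P.
Verifying each rule — rule 1 holds; rule 2 holds; rule 3 holds.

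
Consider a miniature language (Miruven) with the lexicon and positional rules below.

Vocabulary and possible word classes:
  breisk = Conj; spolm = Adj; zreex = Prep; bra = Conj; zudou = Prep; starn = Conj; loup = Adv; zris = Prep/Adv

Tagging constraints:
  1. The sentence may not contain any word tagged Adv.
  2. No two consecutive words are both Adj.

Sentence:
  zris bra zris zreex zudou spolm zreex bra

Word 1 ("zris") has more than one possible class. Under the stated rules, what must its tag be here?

Prep

Candidates per position — 1:zris {Prep,Adv}; 2:bra {Conj}; 3:zris {Prep,Adv}; 4:zreex {Prep}; 5:zudou {Prep}; 6:spolm {Adj}; 7:zreex {Prep}; 8:bra {Conj}.
Position 1: Adv is ruled out by rule 1; that leaves Prep.
Position 3: Adv is ruled out by rule 1; that leaves Prep.
So the tagging must be: Prep Conj Prep Prep Prep Adj Prep Conj.
Verifying each rule — rule 1 ✓; rule 2 ✓.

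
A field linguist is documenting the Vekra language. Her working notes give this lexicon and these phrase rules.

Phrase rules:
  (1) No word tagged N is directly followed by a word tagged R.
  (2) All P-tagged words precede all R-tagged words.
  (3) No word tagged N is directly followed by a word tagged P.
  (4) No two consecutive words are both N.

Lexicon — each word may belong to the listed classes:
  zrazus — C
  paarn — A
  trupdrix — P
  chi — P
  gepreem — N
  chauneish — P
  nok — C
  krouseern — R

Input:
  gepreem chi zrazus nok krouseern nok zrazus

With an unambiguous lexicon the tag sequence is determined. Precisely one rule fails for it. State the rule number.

3

Fixed tagging: N P C C R C C.
Applying the rules: R1 holds, R2 holds, R3 violated, R4 holds.
Only rule 3 fails.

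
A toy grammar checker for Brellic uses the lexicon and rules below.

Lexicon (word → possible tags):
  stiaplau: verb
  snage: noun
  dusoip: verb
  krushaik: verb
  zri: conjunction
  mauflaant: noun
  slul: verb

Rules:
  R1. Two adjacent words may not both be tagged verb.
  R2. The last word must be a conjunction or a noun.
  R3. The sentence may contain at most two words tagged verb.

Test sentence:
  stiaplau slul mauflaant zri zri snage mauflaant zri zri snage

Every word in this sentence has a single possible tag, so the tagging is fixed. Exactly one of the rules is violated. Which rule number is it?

1

Fixed tagging: verb verb noun conjunction conjunction noun noun conjunction conjunction noun.
Checking each rule: R1 ✗, R2 ✓, R3 ✓.
Only rule 1 fails.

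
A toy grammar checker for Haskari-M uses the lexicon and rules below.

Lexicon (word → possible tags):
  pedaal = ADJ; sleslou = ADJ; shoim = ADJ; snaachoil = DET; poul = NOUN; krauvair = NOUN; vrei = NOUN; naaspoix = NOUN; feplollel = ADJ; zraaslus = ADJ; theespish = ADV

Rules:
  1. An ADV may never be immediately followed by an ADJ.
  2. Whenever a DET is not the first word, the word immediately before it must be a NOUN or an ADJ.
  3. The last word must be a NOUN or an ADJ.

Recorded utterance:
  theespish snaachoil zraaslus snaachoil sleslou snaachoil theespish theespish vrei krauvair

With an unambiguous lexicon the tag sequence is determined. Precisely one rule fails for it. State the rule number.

Fixed tagging: ADV DET ADJ DET ADJ DET ADV ADV NOUN NOUN.
Checking each rule: R1 ok, R2 fails, R3 ok.
Only rule 2 fails.

2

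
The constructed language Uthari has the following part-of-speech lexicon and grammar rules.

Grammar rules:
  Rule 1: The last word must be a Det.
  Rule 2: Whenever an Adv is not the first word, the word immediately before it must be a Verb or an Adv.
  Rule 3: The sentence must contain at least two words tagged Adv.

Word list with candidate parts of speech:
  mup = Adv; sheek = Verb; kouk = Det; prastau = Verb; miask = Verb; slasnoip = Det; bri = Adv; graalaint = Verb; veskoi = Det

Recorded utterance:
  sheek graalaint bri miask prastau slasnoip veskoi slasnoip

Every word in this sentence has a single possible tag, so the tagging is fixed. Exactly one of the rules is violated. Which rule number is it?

3

Fixed tagging: Verb Verb Adv Verb Verb Det Det Det.
Applying the rules: R1 ✓, R2 ✓, R3 ✗.
Only rule 3 fails.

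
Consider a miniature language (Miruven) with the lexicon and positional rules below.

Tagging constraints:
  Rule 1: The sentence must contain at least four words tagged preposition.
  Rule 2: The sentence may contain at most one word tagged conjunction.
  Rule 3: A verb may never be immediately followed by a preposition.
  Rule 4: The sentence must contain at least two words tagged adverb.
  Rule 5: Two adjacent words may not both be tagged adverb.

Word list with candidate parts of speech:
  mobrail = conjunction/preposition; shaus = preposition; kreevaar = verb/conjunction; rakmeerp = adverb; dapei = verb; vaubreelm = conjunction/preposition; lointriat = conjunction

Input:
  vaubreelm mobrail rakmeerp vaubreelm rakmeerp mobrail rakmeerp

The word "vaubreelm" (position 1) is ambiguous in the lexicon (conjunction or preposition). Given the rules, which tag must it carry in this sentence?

Candidates per position — 1:vaubreelm {conjunction,preposition}; 2:mobrail {conjunction,preposition}; 3:rakmeerp {adverb}; 4:vaubreelm {conjunction,preposition}; 5:rakmeerp {adverb}; 6:mobrail {conjunction,preposition}; 7:rakmeerp {adverb}.
Position 1: tagging it conjunction would leave rule 1 unsatisfiable, so it must be preposition.
Position 2: tagging it conjunction would leave rule 1 unsatisfiable, so it must be preposition.
Position 4: tagging it conjunction would leave rule 1 unsatisfiable, so it must be preposition.
Position 6: tagging it conjunction would leave rule 1 unsatisfiable, so it must be preposition.
The only consistent sequence is: preposition preposition adverb preposition adverb preposition adverb.
Rule-by-rule: rule 1 holds; rule 2 holds; rule 3 holds; rule 4 holds; rule 5 holds.

preposition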